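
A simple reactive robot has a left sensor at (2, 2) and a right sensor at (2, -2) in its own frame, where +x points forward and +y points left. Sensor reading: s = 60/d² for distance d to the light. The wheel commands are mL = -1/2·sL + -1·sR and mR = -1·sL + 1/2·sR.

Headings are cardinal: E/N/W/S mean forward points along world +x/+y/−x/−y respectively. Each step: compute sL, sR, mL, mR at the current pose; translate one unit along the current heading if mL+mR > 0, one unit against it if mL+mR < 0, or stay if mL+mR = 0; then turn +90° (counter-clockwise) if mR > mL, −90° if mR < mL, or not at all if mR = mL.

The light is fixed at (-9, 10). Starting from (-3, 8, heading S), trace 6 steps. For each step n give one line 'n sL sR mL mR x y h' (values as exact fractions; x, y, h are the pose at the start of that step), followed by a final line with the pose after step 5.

0 3/4 15/8 -9/4 3/16 -3 8 S
1 12/13 60/73 -1218/949 -486/949 -3 9 E
2 6 6/5 -21/5 -27/5 -4 9 N
3 60/49 12/13 -978/637 -486/637 -4 8 E
4 15 5/3 -55/6 -85/6 -5 8 N
5 60/37 60/61 -4050/2257 -2550/2257 -5 7 E
final -6 7 N

n=0: pose=(-3,8,S); sL=3/4, sR=15/8; mL=-9/4, mR=3/16; mL+mR=-33/16 → advance -1; mR−mL=39/16 → turn +1·90°
n=1: pose=(-3,9,E); sL=12/13, sR=60/73; mL=-1218/949, mR=-486/949; mL+mR=-1704/949 → advance -1; mR−mL=732/949 → turn +1·90°
n=2: pose=(-4,9,N); sL=6, sR=6/5; mL=-21/5, mR=-27/5; mL+mR=-48/5 → advance -1; mR−mL=-6/5 → turn -1·90°
n=3: pose=(-4,8,E); sL=60/49, sR=12/13; mL=-978/637, mR=-486/637; mL+mR=-1464/637 → advance -1; mR−mL=492/637 → turn +1·90°
n=4: pose=(-5,8,N); sL=15, sR=5/3; mL=-55/6, mR=-85/6; mL+mR=-70/3 → advance -1; mR−mL=-5 → turn -1·90°
n=5: pose=(-5,7,E); sL=60/37, sR=60/61; mL=-4050/2257, mR=-2550/2257; mL+mR=-6600/2257 → advance -1; mR−mL=1500/2257 → turn +1·90°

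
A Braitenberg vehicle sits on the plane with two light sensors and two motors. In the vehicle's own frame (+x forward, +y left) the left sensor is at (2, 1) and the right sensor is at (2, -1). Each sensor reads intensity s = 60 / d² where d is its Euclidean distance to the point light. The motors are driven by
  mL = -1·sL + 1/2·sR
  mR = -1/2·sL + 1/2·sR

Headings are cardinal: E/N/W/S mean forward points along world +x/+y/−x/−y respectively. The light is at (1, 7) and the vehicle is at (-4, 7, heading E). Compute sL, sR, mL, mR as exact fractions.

6 6 -3 0

left sensor world pos  = (-2, 8); dL² = 10
right sensor world pos = (-2, 6); dR² = 10
sL = 60/10 = 6
sR = 60/10 = 6
mL = -1·sL + 1/2·sR = -3
mR = -1/2·sL + 1/2·sR = 0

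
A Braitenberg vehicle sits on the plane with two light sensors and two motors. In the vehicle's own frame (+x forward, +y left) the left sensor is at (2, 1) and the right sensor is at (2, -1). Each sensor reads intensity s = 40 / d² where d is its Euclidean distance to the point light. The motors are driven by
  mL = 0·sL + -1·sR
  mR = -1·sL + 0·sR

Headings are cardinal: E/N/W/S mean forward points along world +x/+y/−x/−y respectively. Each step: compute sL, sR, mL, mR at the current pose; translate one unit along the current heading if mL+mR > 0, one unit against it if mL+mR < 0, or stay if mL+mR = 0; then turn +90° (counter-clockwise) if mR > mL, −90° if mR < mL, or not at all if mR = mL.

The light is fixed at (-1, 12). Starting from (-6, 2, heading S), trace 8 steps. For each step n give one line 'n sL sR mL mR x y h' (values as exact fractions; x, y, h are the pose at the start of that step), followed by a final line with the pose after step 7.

n=0: pose=(-6,2,S); sL=1/4, sR=2/9; mL=-2/9, mR=-1/4; mL+mR=-17/36 → advance -1; mR−mL=-1/36 → turn -1·90°
n=1: pose=(-6,3,W); sL=40/149, sR=40/113; mL=-40/113, mR=-40/149; mL+mR=-10480/16837 → advance -1; mR−mL=1440/16837 → turn +1·90°
n=2: pose=(-5,3,S); sL=4/13, sR=20/73; mL=-20/73, mR=-4/13; mL+mR=-552/949 → advance -1; mR−mL=-32/949 → turn -1·90°
n=3: pose=(-5,4,W); sL=40/117, sR=8/17; mL=-8/17, mR=-40/117; mL+mR=-1616/1989 → advance -1; mR−mL=256/1989 → turn +1·90°
n=4: pose=(-4,4,S); sL=5/13, sR=10/29; mL=-10/29, mR=-5/13; mL+mR=-275/377 → advance -1; mR−mL=-15/377 → turn -1·90°
n=5: pose=(-4,5,W); sL=40/89, sR=40/61; mL=-40/61, mR=-40/89; mL+mR=-6000/5429 → advance -1; mR−mL=1120/5429 → turn +1·90°
n=6: pose=(-3,5,S); sL=20/41, sR=4/9; mL=-4/9, mR=-20/41; mL+mR=-344/369 → advance -1; mR−mL=-16/369 → turn -1·90°
n=7: pose=(-3,6,W); sL=8/13, sR=40/41; mL=-40/41, mR=-8/13; mL+mR=-848/533 → advance -1; mR−mL=192/533 → turn +1·90°

0 1/4 2/9 -2/9 -1/4 -6 2 S
1 40/149 40/113 -40/113 -40/149 -6 3 W
2 4/13 20/73 -20/73 -4/13 -5 3 S
3 40/117 8/17 -8/17 -40/117 -5 4 W
4 5/13 10/29 -10/29 -5/13 -4 4 S
5 40/89 40/61 -40/61 -40/89 -4 5 W
6 20/41 4/9 -4/9 -20/41 -3 5 S
7 8/13 40/41 -40/41 -8/13 -3 6 W
final -2 6 S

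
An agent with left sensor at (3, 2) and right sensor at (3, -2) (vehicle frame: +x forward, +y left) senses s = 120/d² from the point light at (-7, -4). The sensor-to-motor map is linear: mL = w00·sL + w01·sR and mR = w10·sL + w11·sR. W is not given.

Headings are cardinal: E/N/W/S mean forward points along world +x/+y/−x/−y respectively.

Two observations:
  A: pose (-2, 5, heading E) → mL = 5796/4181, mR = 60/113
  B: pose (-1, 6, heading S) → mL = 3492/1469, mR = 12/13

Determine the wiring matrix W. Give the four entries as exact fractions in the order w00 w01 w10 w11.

1/2 1 0 1/2

obs A: pose=(-2,5,E) → sL=24/37, sR=120/113, mL=5796/4181, mR=60/113
obs B: pose=(-1,6,S) → sL=120/113, sR=24/13, mL=3492/1469, mR=12/13
sensor matrix S = [[24/37, 120/113], [120/113, 24/13]]; det S = 428544/6141889
solve [mL_A; mL_B] = S·[w00; w01] and [mR_A; mR_B] = S·[w10; w11]:
  w00 = 1/2, w01 = 1, w10 = 0, w11 = 1/2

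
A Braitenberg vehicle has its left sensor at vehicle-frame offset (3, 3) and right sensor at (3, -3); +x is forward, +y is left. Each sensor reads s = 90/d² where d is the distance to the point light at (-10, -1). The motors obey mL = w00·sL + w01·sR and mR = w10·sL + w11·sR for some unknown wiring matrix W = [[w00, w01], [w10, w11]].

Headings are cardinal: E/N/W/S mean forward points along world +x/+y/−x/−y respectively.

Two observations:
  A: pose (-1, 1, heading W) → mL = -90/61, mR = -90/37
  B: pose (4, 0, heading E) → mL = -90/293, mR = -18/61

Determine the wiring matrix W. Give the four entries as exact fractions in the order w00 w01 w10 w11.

0 -1 -1 0

obs A: pose=(-1,1,W) → sL=90/37, sR=90/61, mL=-90/61, mR=-90/37
obs B: pose=(4,0,E) → sL=18/61, sR=90/293, mL=-90/293, mR=-18/61
sensor matrix S = [[90/37, 90/61], [18/61, 90/293]]; det S = 12577680/40339361
solve [mL_A; mL_B] = S·[w00; w01] and [mR_A; mR_B] = S·[w10; w11]:
  w00 = 0, w01 = -1, w10 = -1, w11 = 0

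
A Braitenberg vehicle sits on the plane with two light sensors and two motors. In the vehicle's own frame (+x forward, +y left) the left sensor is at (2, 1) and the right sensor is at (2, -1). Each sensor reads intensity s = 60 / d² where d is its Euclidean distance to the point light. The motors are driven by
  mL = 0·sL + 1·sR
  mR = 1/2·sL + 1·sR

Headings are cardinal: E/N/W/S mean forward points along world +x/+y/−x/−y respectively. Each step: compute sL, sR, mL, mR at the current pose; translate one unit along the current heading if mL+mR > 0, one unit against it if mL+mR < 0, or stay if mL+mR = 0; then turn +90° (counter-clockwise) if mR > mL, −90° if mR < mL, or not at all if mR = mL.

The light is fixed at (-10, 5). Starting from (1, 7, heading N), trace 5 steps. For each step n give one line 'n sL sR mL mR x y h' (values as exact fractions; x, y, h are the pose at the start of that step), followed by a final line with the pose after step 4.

0 15/29 3/8 3/8 147/232 1 7 N
1 12/17 60/97 60/97 1602/1649 1 8 W
2 30/61 30/41 30/41 2445/2501 0 8 S
3 20/51 12/29 12/29 902/1479 0 7 E
4 15/29 3/8 3/8 147/232 1 7 N
final 1 8 W

n=0: pose=(1,7,N); sL=15/29, sR=3/8; mL=3/8, mR=147/232; mL+mR=117/116 → advance +1; mR−mL=15/58 → turn +1·90°
n=1: pose=(1,8,W); sL=12/17, sR=60/97; mL=60/97, mR=1602/1649; mL+mR=2622/1649 → advance +1; mR−mL=6/17 → turn +1·90°
n=2: pose=(0,8,S); sL=30/61, sR=30/41; mL=30/41, mR=2445/2501; mL+mR=4275/2501 → advance +1; mR−mL=15/61 → turn +1·90°
n=3: pose=(0,7,E); sL=20/51, sR=12/29; mL=12/29, mR=902/1479; mL+mR=1514/1479 → advance +1; mR−mL=10/51 → turn +1·90°
n=4: pose=(1,7,N); sL=15/29, sR=3/8; mL=3/8, mR=147/232; mL+mR=117/116 → advance +1; mR−mL=15/58 → turn +1·90°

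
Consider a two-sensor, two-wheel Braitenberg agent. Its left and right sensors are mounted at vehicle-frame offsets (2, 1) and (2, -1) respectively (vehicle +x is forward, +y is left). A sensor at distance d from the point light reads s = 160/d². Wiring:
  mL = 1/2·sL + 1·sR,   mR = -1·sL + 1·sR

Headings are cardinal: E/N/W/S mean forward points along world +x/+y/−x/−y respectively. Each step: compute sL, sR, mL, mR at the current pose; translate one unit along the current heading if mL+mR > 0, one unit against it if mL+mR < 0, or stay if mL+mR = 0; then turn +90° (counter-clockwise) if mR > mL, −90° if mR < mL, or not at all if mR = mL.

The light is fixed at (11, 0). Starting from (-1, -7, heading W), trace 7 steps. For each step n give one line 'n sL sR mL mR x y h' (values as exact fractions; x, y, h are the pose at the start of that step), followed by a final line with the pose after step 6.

n=0: pose=(-1,-7,W); sL=8/13, sR=20/29; mL=376/377, mR=28/377; mL+mR=404/377 → advance +1; mR−mL=-12/13 → turn -1·90°
n=1: pose=(-2,-7,N); sL=160/221, sR=160/169; mL=3760/2873, mR=640/2873; mL+mR=4400/2873 → advance +1; mR−mL=-240/221 → turn -1·90°
n=2: pose=(-2,-6,E); sL=80/73, sR=16/17; mL=1848/1241, mR=-192/1241; mL+mR=1656/1241 → advance +1; mR−mL=-120/73 → turn -1·90°
n=3: pose=(-1,-6,S); sL=32/37, sR=160/233; mL=9648/8621, mR=-1536/8621; mL+mR=8112/8621 → advance +1; mR−mL=-48/37 → turn -1·90°
n=4: pose=(-1,-7,W); sL=8/13, sR=20/29; mL=376/377, mR=28/377; mL+mR=404/377 → advance +1; mR−mL=-12/13 → turn -1·90°
n=5: pose=(-2,-7,N); sL=160/221, sR=160/169; mL=3760/2873, mR=640/2873; mL+mR=4400/2873 → advance +1; mR−mL=-240/221 → turn -1·90°
n=6: pose=(-2,-6,E); sL=80/73, sR=16/17; mL=1848/1241, mR=-192/1241; mL+mR=1656/1241 → advance +1; mR−mL=-120/73 → turn -1·90°

0 8/13 20/29 376/377 28/377 -1 -7 W
1 160/221 160/169 3760/2873 640/2873 -2 -7 N
2 80/73 16/17 1848/1241 -192/1241 -2 -6 E
3 32/37 160/233 9648/8621 -1536/8621 -1 -6 S
4 8/13 20/29 376/377 28/377 -1 -7 W
5 160/221 160/169 3760/2873 640/2873 -2 -7 N
6 80/73 16/17 1848/1241 -192/1241 -2 -6 E
final -1 -6 S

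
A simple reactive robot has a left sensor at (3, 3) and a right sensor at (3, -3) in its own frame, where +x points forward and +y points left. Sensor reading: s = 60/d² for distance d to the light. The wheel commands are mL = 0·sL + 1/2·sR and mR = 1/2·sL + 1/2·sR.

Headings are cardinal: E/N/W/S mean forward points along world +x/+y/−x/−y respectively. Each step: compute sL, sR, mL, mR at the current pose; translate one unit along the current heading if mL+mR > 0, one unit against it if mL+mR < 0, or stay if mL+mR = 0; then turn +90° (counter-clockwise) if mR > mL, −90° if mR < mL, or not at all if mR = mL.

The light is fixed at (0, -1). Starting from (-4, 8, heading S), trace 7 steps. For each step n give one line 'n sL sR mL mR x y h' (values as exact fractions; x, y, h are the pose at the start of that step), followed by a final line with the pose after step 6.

0 60/37 12/17 6/17 732/629 -4 8 S
1 30/61 30/13 15/13 1110/793 -4 7 E
2 60/157 60/121 30/121 8340/18997 -3 7 N
3 5/6 1/3 1/6 7/12 -3 8 W
4 60/37 12/17 6/17 732/629 -4 8 S
5 30/61 30/13 15/13 1110/793 -4 7 E
6 60/157 60/121 30/121 8340/18997 -3 7 N
final -3 8 W

n=0: pose=(-4,8,S); sL=60/37, sR=12/17; mL=6/17, mR=732/629; mL+mR=954/629 → advance +1; mR−mL=30/37 → turn +1·90°
n=1: pose=(-4,7,E); sL=30/61, sR=30/13; mL=15/13, mR=1110/793; mL+mR=2025/793 → advance +1; mR−mL=15/61 → turn +1·90°
n=2: pose=(-3,7,N); sL=60/157, sR=60/121; mL=30/121, mR=8340/18997; mL+mR=13050/18997 → advance +1; mR−mL=30/157 → turn +1·90°
n=3: pose=(-3,8,W); sL=5/6, sR=1/3; mL=1/6, mR=7/12; mL+mR=3/4 → advance +1; mR−mL=5/12 → turn +1·90°
n=4: pose=(-4,8,S); sL=60/37, sR=12/17; mL=6/17, mR=732/629; mL+mR=954/629 → advance +1; mR−mL=30/37 → turn +1·90°
n=5: pose=(-4,7,E); sL=30/61, sR=30/13; mL=15/13, mR=1110/793; mL+mR=2025/793 → advance +1; mR−mL=15/61 → turn +1·90°
n=6: pose=(-3,7,N); sL=60/157, sR=60/121; mL=30/121, mR=8340/18997; mL+mR=13050/18997 → advance +1; mR−mL=30/157 → turn +1·90°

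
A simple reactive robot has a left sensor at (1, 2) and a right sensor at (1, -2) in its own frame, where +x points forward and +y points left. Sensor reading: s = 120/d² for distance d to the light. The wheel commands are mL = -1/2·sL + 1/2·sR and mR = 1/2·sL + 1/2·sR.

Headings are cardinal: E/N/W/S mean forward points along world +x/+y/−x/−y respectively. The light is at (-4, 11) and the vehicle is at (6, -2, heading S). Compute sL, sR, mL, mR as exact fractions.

6/17 6/13 12/221 90/221

left sensor world pos  = (8, -3); dL² = 340
right sensor world pos = (4, -3); dR² = 260
sL = 120/340 = 6/17
sR = 120/260 = 6/13
mL = -1/2·sL + 1/2·sR = 12/221
mR = 1/2·sL + 1/2·sR = 90/221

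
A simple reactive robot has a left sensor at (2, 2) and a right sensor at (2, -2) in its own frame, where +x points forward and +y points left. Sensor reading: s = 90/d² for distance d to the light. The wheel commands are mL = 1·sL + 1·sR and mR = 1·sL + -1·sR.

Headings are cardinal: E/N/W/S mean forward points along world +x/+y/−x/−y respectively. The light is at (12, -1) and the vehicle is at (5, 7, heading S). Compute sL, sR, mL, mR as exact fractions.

90/61 10/13 1780/793 560/793

left sensor world pos  = (7, 5); dL² = 61
right sensor world pos = (3, 5); dR² = 117
sL = 90/61 = 90/61
sR = 90/117 = 10/13
mL = 1·sL + 1·sR = 1780/793
mR = 1·sL + -1·sR = 560/793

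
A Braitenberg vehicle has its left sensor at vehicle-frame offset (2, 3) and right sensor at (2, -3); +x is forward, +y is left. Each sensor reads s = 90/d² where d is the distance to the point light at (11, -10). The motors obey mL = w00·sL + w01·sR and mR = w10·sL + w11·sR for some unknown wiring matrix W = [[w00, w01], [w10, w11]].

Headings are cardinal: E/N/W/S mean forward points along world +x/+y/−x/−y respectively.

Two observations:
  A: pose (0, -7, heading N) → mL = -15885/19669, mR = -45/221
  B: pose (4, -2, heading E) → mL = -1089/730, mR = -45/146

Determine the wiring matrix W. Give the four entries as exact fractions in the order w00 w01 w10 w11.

obs A: pose=(0,-7,N) → sL=90/221, sR=90/89, mL=-15885/19669, mR=-45/221
obs B: pose=(4,-2,E) → sL=45/73, sR=9/5, mL=-1089/730, mR=-45/146
sensor matrix S = [[90/221, 90/89], [45/73, 9/5]]; det S = 157464/1435837
solve [mL_A; mL_B] = S·[w00; w01] and [mR_A; mR_B] = S·[w10; w11]:
  w00 = 1/2, w01 = -1, w10 = -1/2, w11 = 0

1/2 -1 -1/2 0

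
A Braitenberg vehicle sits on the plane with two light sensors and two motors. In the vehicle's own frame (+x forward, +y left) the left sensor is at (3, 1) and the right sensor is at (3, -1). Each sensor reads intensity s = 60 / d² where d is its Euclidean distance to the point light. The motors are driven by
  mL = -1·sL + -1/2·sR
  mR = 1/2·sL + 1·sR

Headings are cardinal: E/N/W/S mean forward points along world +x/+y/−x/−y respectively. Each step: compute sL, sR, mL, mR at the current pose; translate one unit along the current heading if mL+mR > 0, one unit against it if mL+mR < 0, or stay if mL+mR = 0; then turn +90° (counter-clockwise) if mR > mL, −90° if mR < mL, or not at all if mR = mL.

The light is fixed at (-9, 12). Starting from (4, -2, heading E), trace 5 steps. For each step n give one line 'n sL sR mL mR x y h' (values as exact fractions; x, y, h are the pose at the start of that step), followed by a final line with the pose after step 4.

0 12/85 60/481 -8322/40885 7986/40885 4 -2 E
1 30/121 6/29 -1233/3509 1161/3509 3 -2 N
2 60/337 60/277 -26730/93349 28530/93349 3 -3 W
3 5/39 15/106 -1645/8268 425/2067 2 -3 S
4 60/421 12/97 -8346/40837 7962/40837 2 -4 E
final 1 -4 N

n=0: pose=(4,-2,E); sL=12/85, sR=60/481; mL=-8322/40885, mR=7986/40885; mL+mR=-336/40885 → advance -1; mR−mL=16308/40885 → turn +1·90°
n=1: pose=(3,-2,N); sL=30/121, sR=6/29; mL=-1233/3509, mR=1161/3509; mL+mR=-72/3509 → advance -1; mR−mL=2394/3509 → turn +1·90°
n=2: pose=(3,-3,W); sL=60/337, sR=60/277; mL=-26730/93349, mR=28530/93349; mL+mR=1800/93349 → advance +1; mR−mL=55260/93349 → turn +1·90°
n=3: pose=(2,-3,S); sL=5/39, sR=15/106; mL=-1645/8268, mR=425/2067; mL+mR=55/8268 → advance +1; mR−mL=1115/2756 → turn +1·90°
n=4: pose=(2,-4,E); sL=60/421, sR=12/97; mL=-8346/40837, mR=7962/40837; mL+mR=-384/40837 → advance -1; mR−mL=16308/40837 → turn +1·90°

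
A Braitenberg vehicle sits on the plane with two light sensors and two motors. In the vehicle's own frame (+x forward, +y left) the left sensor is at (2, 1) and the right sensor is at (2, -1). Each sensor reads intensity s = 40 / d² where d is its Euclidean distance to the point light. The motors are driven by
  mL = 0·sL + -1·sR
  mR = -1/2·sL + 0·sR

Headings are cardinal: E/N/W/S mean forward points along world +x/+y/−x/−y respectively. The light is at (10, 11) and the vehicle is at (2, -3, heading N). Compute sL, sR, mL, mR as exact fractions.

left sensor world pos  = (1, -1); dL² = 225
right sensor world pos = (3, -1); dR² = 193
sL = 40/225 = 8/45
sR = 40/193 = 40/193
mL = 0·sL + -1·sR = -40/193
mR = -1/2·sL + 0·sR = -4/45

8/45 40/193 -40/193 -4/45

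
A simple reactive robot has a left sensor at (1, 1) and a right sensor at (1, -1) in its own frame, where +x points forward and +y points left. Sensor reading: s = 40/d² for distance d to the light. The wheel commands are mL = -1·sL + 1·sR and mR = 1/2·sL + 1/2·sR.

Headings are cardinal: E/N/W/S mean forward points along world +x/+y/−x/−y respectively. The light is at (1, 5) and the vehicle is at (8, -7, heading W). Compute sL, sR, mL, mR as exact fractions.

left sensor world pos  = (7, -8); dL² = 205
right sensor world pos = (7, -6); dR² = 157
sL = 40/205 = 8/41
sR = 40/157 = 40/157
mL = -1·sL + 1·sR = 384/6437
mR = 1/2·sL + 1/2·sR = 1448/6437

8/41 40/157 384/6437 1448/6437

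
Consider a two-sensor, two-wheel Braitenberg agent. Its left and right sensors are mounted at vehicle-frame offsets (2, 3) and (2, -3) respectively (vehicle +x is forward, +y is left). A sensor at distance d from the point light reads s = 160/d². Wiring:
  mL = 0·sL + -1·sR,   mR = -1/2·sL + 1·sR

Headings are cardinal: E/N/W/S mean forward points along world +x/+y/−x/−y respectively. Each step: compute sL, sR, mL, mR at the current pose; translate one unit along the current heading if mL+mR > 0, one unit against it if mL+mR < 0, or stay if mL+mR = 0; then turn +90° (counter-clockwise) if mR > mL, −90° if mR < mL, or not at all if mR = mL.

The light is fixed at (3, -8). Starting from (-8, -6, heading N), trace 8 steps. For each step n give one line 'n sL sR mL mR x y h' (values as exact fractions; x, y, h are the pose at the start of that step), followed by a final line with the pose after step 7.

0 40/53 2 -2 86/53 -8 -6 N
1 160/173 32/37 -32/37 2576/6401 -8 -7 W
2 16/5 16/17 -16/17 -56/85 -7 -7 S
3 160/89 32/13 -32/13 1808/1157 -7 -6 E
4 40/53 2 -2 86/53 -8 -6 N
5 160/173 32/37 -32/37 2576/6401 -8 -7 W
6 16/5 16/17 -16/17 -56/85 -7 -7 S
7 160/89 32/13 -32/13 1808/1157 -7 -6 E
final -8 -6 N

n=0: pose=(-8,-6,N); sL=40/53, sR=2; mL=-2, mR=86/53; mL+mR=-20/53 → advance -1; mR−mL=192/53 → turn +1·90°
n=1: pose=(-8,-7,W); sL=160/173, sR=32/37; mL=-32/37, mR=2576/6401; mL+mR=-80/173 → advance -1; mR−mL=8112/6401 → turn +1·90°
n=2: pose=(-7,-7,S); sL=16/5, sR=16/17; mL=-16/17, mR=-56/85; mL+mR=-8/5 → advance -1; mR−mL=24/85 → turn +1·90°
n=3: pose=(-7,-6,E); sL=160/89, sR=32/13; mL=-32/13, mR=1808/1157; mL+mR=-80/89 → advance -1; mR−mL=4656/1157 → turn +1·90°
n=4: pose=(-8,-6,N); sL=40/53, sR=2; mL=-2, mR=86/53; mL+mR=-20/53 → advance -1; mR−mL=192/53 → turn +1·90°
n=5: pose=(-8,-7,W); sL=160/173, sR=32/37; mL=-32/37, mR=2576/6401; mL+mR=-80/173 → advance -1; mR−mL=8112/6401 → turn +1·90°
n=6: pose=(-7,-7,S); sL=16/5, sR=16/17; mL=-16/17, mR=-56/85; mL+mR=-8/5 → advance -1; mR−mL=24/85 → turn +1·90°
n=7: pose=(-7,-6,E); sL=160/89, sR=32/13; mL=-32/13, mR=1808/1157; mL+mR=-80/89 → advance -1; mR−mL=4656/1157 → turn +1·90°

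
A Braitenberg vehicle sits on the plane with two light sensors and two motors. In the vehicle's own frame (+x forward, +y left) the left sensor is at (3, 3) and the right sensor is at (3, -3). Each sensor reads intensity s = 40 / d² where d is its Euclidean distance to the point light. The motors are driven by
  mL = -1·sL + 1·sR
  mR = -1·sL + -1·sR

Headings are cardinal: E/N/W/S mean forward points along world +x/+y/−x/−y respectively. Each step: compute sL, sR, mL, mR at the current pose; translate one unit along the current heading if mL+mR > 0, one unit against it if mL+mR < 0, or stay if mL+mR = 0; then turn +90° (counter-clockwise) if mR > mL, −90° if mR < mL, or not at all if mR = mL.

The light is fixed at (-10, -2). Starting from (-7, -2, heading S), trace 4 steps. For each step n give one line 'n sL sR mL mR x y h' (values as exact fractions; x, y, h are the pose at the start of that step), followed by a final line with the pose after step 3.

0 8/9 40/9 32/9 -16/3 -7 -2 S
1 10 5/2 -15/2 -25/2 -7 -1 W
2 40/17 8/13 -384/221 -656/221 -6 -1 N
3 20/29 20/29 0 -40/29 -6 -2 E
final -7 -2 S

n=0: pose=(-7,-2,S); sL=8/9, sR=40/9; mL=32/9, mR=-16/3; mL+mR=-16/9 → advance -1; mR−mL=-80/9 → turn -1·90°
n=1: pose=(-7,-1,W); sL=10, sR=5/2; mL=-15/2, mR=-25/2; mL+mR=-20 → advance -1; mR−mL=-5 → turn -1·90°
n=2: pose=(-6,-1,N); sL=40/17, sR=8/13; mL=-384/221, mR=-656/221; mL+mR=-80/17 → advance -1; mR−mL=-16/13 → turn -1·90°
n=3: pose=(-6,-2,E); sL=20/29, sR=20/29; mL=0, mR=-40/29; mL+mR=-40/29 → advance -1; mR−mL=-40/29 → turn -1·90°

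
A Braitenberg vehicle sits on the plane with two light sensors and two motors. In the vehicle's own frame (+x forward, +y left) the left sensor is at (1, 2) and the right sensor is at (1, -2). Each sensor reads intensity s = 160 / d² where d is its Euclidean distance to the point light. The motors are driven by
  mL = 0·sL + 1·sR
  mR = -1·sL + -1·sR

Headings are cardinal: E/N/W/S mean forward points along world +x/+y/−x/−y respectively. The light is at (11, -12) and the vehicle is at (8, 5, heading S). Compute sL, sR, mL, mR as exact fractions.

left sensor world pos  = (10, 4); dL² = 257
right sensor world pos = (6, 4); dR² = 281
sL = 160/257 = 160/257
sR = 160/281 = 160/281
mL = 0·sL + 1·sR = 160/281
mR = -1·sL + -1·sR = -86080/72217

160/257 160/281 160/281 -86080/72217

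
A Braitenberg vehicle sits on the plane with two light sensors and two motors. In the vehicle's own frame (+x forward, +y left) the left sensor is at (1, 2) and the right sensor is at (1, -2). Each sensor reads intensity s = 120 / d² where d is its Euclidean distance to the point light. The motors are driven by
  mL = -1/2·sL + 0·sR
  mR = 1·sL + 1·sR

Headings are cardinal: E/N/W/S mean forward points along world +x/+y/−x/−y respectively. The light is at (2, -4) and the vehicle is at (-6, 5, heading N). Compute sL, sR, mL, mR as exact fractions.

3/5 15/17 -3/10 126/85

left sensor world pos  = (-8, 6); dL² = 200
right sensor world pos = (-4, 6); dR² = 136
sL = 120/200 = 3/5
sR = 120/136 = 15/17
mL = -1/2·sL + 0·sR = -3/10
mR = 1·sL + 1·sR = 126/85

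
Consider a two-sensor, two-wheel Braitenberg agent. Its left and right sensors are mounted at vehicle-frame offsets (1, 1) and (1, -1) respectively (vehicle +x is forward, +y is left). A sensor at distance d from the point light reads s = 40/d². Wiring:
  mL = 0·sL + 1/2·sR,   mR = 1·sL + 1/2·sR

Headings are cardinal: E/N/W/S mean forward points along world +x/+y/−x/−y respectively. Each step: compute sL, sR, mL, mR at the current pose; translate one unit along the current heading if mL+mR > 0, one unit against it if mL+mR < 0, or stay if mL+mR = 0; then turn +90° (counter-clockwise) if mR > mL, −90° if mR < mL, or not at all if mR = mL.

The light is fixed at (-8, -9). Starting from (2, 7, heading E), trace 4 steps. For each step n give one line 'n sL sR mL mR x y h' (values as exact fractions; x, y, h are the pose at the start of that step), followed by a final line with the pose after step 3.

0 4/41 20/173 10/173 1102/7093 2 7 E
1 40/389 40/433 20/433 25100/168437 3 7 N
2 10/89 5/53 5/106 1505/9434 3 8 W
3 40/377 40/337 20/337 21020/127049 2 8 S
final 2 7 E

n=0: pose=(2,7,E); sL=4/41, sR=20/173; mL=10/173, mR=1102/7093; mL+mR=1512/7093 → advance +1; mR−mL=4/41 → turn +1·90°
n=1: pose=(3,7,N); sL=40/389, sR=40/433; mL=20/433, mR=25100/168437; mL+mR=32880/168437 → advance +1; mR−mL=40/389 → turn +1·90°
n=2: pose=(3,8,W); sL=10/89, sR=5/53; mL=5/106, mR=1505/9434; mL+mR=975/4717 → advance +1; mR−mL=10/89 → turn +1·90°
n=3: pose=(2,8,S); sL=40/377, sR=40/337; mL=20/337, mR=21020/127049; mL+mR=28560/127049 → advance +1; mR−mL=40/377 → turn +1·90°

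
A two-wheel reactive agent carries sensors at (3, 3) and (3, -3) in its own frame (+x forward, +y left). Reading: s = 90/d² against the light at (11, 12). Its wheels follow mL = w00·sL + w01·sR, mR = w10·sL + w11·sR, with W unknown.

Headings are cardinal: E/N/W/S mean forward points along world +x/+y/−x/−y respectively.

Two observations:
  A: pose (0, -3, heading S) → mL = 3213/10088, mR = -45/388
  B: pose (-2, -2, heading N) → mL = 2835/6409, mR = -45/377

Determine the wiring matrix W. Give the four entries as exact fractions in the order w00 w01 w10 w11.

obs A: pose=(0,-3,S) → sL=45/194, sR=9/52, mL=3213/10088, mR=-45/388
obs B: pose=(-2,-2,N) → sL=90/377, sR=90/221, mL=2835/6409, mR=-45/377
sensor matrix S = [[45/194, 9/52], [90/377, 90/221]]; det S = 859005/16163498
solve [mL_A; mL_B] = S·[w00; w01] and [mR_A; mR_B] = S·[w10; w11]:
  w00 = 1, w01 = 1/2, w10 = -1/2, w11 = 0

1 1/2 -1/2 0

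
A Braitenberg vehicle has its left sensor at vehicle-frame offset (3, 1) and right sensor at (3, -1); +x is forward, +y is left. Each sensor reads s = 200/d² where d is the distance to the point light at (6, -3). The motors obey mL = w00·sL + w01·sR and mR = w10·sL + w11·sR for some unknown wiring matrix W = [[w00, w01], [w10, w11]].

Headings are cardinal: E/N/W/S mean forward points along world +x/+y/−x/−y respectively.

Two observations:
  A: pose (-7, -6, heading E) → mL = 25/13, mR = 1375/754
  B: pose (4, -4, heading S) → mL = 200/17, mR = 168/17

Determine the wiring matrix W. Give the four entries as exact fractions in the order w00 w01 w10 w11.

1 0 1/2 1/2

obs A: pose=(-7,-6,E) → sL=25/13, sR=50/29, mL=25/13, mR=1375/754
obs B: pose=(4,-4,S) → sL=200/17, sR=8, mL=200/17, mR=168/17
sensor matrix S = [[25/13, 50/29], [200/17, 8]]; det S = -31400/6409
solve [mL_A; mL_B] = S·[w00; w01] and [mR_A; mR_B] = S·[w10; w11]:
  w00 = 1, w01 = 0, w10 = 1/2, w11 = 1/2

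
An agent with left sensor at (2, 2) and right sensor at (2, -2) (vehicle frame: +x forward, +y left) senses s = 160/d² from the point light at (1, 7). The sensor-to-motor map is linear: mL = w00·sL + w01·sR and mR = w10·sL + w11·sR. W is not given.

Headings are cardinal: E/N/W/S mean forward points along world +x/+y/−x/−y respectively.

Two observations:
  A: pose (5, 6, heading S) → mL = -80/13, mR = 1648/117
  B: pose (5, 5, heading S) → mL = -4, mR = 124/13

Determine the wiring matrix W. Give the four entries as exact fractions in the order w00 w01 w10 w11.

obs A: pose=(5,6,S) → sL=32/9, sR=160/13, mL=-80/13, mR=1648/117
obs B: pose=(5,5,S) → sL=40/13, sR=8, mL=-4, mR=124/13
sensor matrix S = [[32/9, 160/13], [40/13, 8]]; det S = -14336/1521
solve [mL_A; mL_B] = S·[w00; w01] and [mR_A; mR_B] = S·[w10; w11]:
  w00 = 0, w01 = -1/2, w10 = 1/2, w11 = 1

0 -1/2 1/2 1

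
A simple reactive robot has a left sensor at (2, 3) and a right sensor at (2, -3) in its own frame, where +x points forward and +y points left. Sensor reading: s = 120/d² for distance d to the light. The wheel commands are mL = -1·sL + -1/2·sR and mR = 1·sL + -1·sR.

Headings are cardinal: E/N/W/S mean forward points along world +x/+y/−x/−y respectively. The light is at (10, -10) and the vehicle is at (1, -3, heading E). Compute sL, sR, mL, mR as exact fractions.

left sensor world pos  = (3, 0); dL² = 149
right sensor world pos = (3, -6); dR² = 65
sL = 120/149 = 120/149
sR = 120/65 = 24/13
mL = -1·sL + -1/2·sR = -3348/1937
mR = 1·sL + -1·sR = -2016/1937

120/149 24/13 -3348/1937 -2016/1937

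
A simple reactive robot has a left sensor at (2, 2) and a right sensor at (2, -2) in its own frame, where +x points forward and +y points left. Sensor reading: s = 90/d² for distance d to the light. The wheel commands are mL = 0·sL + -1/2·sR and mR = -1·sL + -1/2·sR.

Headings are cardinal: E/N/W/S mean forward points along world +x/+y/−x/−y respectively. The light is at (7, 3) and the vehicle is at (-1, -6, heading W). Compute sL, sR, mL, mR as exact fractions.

left sensor world pos  = (-3, -8); dL² = 221
right sensor world pos = (-3, -4); dR² = 149
sL = 90/221 = 90/221
sR = 90/149 = 90/149
mL = 0·sL + -1/2·sR = -45/149
mR = -1·sL + -1/2·sR = -23355/32929

90/221 90/149 -45/149 -23355/32929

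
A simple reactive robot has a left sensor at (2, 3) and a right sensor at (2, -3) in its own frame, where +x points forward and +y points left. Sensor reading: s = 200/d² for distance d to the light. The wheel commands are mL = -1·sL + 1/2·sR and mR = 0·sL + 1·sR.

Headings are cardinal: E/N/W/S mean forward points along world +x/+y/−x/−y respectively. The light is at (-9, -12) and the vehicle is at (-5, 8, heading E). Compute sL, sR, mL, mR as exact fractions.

40/113 8/13 -68/1469 8/13

left sensor world pos  = (-3, 11); dL² = 565
right sensor world pos = (-3, 5); dR² = 325
sL = 200/565 = 40/113
sR = 200/325 = 8/13
mL = -1·sL + 1/2·sR = -68/1469
mR = 0·sL + 1·sR = 8/13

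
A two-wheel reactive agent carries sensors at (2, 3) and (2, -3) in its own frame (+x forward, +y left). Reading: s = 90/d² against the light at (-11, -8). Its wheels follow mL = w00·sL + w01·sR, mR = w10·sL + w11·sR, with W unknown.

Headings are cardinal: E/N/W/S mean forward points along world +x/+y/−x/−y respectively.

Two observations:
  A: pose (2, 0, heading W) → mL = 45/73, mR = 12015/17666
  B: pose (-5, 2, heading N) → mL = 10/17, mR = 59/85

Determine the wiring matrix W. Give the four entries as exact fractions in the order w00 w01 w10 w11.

1 0 1/2 1

obs A: pose=(2,0,W) → sL=45/73, sR=45/121, mL=45/73, mR=12015/17666
obs B: pose=(-5,2,N) → sL=10/17, sR=2/5, mL=10/17, mR=59/85
sensor matrix S = [[45/73, 45/121], [10/17, 2/5]]; det S = 4176/150161
solve [mL_A; mL_B] = S·[w00; w01] and [mR_A; mR_B] = S·[w10; w11]:
  w00 = 1, w01 = 0, w10 = 1/2, w11 = 1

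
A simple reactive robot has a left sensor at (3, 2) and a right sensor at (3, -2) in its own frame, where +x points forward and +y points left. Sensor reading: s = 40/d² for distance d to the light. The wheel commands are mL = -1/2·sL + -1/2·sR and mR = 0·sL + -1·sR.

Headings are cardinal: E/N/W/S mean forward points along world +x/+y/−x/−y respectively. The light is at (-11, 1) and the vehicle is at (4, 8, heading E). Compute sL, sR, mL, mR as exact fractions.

left sensor world pos  = (7, 10); dL² = 405
right sensor world pos = (7, 6); dR² = 349
sL = 40/405 = 8/81
sR = 40/349 = 40/349
mL = -1/2·sL + -1/2·sR = -3016/28269
mR = 0·sL + -1·sR = -40/349

8/81 40/349 -3016/28269 -40/349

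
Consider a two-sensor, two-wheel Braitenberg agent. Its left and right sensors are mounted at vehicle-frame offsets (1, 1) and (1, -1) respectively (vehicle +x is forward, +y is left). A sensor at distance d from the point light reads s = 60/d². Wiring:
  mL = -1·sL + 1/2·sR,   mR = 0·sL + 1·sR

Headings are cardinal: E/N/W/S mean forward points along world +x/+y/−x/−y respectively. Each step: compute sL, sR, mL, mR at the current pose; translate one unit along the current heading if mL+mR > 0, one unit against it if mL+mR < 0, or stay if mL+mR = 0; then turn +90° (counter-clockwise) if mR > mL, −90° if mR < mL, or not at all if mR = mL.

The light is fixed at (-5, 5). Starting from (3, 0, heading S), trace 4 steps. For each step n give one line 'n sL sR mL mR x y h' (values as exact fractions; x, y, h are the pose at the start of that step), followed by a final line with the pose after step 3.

n=0: pose=(3,0,S); sL=20/39, sR=12/17; mL=-106/663, mR=12/17; mL+mR=362/663 → advance +1; mR−mL=574/663 → turn +1·90°
n=1: pose=(3,-1,E); sL=30/53, sR=6/13; mL=-231/689, mR=6/13; mL+mR=87/689 → advance +1; mR−mL=549/689 → turn +1·90°
n=2: pose=(4,-1,N); sL=60/89, sR=12/25; mL=-966/2225, mR=12/25; mL+mR=102/2225 → advance +1; mR−mL=2034/2225 → turn +1·90°
n=3: pose=(4,0,W); sL=3/5, sR=3/4; mL=-9/40, mR=3/4; mL+mR=21/40 → advance +1; mR−mL=39/40 → turn +1·90°

0 20/39 12/17 -106/663 12/17 3 0 S
1 30/53 6/13 -231/689 6/13 3 -1 E
2 60/89 12/25 -966/2225 12/25 4 -1 N
3 3/5 3/4 -9/40 3/4 4 0 W
final 3 0 S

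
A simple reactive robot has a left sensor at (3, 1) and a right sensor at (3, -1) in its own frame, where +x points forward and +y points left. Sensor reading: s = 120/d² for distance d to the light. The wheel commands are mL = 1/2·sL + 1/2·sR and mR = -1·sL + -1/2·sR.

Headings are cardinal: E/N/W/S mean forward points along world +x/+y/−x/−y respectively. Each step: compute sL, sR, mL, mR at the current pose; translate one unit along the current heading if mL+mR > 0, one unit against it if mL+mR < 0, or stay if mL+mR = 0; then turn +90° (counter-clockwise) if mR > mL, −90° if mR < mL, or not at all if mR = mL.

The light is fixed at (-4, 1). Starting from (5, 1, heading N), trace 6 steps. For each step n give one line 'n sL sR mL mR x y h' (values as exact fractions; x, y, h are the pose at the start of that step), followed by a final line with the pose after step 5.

n=0: pose=(5,1,N); sL=120/73, sR=120/109; mL=10920/7957, mR=-17460/7957; mL+mR=-60/73 → advance -1; mR−mL=-28380/7957 → turn -1·90°
n=1: pose=(5,0,E); sL=5/6, sR=30/37; mL=365/444, mR=-275/222; mL+mR=-5/12 → advance -1; mR−mL=-305/148 → turn -1·90°
n=2: pose=(4,0,S); sL=120/97, sR=24/13; mL=1944/1261, mR=-2724/1261; mL+mR=-60/97 → advance -1; mR−mL=-4668/1261 → turn -1·90°
n=3: pose=(4,1,W); sL=60/13, sR=60/13; mL=60/13, mR=-90/13; mL+mR=-30/13 → advance -1; mR−mL=-150/13 → turn -1·90°
n=4: pose=(5,1,N); sL=120/73, sR=120/109; mL=10920/7957, mR=-17460/7957; mL+mR=-60/73 → advance -1; mR−mL=-28380/7957 → turn -1·90°
n=5: pose=(5,0,E); sL=5/6, sR=30/37; mL=365/444, mR=-275/222; mL+mR=-5/12 → advance -1; mR−mL=-305/148 → turn -1·90°

0 120/73 120/109 10920/7957 -17460/7957 5 1 N
1 5/6 30/37 365/444 -275/222 5 0 E
2 120/97 24/13 1944/1261 -2724/1261 4 0 S
3 60/13 60/13 60/13 -90/13 4 1 W
4 120/73 120/109 10920/7957 -17460/7957 5 1 N
5 5/6 30/37 365/444 -275/222 5 0 E
final 4 0 S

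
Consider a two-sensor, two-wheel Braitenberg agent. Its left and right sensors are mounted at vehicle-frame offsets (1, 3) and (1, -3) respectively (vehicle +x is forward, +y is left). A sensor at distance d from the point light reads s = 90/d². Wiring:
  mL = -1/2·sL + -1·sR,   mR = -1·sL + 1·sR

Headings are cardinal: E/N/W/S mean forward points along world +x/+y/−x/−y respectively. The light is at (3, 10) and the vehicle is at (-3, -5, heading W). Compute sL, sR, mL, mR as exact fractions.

left sensor world pos  = (-4, -8); dL² = 373
right sensor world pos = (-4, -2); dR² = 193
sL = 90/373 = 90/373
sR = 90/193 = 90/193
mL = -1/2·sL + -1·sR = -42255/71989
mR = -1·sL + 1·sR = 16200/71989

90/373 90/193 -42255/71989 16200/71989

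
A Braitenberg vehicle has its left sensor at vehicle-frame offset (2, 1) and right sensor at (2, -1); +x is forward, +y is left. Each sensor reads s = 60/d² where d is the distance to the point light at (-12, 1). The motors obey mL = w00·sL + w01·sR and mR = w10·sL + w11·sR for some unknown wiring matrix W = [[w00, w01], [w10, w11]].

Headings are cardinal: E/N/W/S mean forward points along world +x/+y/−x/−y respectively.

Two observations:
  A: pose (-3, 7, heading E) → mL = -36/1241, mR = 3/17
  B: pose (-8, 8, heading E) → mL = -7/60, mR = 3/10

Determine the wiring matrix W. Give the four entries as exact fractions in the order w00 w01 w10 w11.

1/2 -1/2 1/2 0

obs A: pose=(-3,7,E) → sL=6/17, sR=30/73, mL=-36/1241, mR=3/17
obs B: pose=(-8,8,E) → sL=3/5, sR=5/6, mL=-7/60, mR=3/10
sensor matrix S = [[6/17, 30/73], [3/5, 5/6]]; det S = 59/1241
solve [mL_A; mL_B] = S·[w00; w01] and [mR_A; mR_B] = S·[w10; w11]:
  w00 = 1/2, w01 = -1/2, w10 = 1/2, w11 = 0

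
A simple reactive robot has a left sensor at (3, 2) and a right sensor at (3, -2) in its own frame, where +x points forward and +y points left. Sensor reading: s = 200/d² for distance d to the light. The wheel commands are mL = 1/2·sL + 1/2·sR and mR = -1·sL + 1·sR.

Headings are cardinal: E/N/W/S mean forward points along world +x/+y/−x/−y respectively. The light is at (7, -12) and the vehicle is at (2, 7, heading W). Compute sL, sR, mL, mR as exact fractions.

200/353 40/101 17160/35653 -6080/35653

left sensor world pos  = (-1, 5); dL² = 353
right sensor world pos = (-1, 9); dR² = 505
sL = 200/353 = 200/353
sR = 200/505 = 40/101
mL = 1/2·sL + 1/2·sR = 17160/35653
mR = -1·sL + 1·sR = -6080/35653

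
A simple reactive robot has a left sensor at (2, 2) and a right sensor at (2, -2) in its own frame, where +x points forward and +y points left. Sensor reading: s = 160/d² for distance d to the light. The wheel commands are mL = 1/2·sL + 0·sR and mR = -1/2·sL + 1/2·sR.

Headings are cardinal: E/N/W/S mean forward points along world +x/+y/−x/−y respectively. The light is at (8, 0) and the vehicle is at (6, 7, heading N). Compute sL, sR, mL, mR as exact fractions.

left sensor world pos  = (4, 9); dL² = 97
right sensor world pos = (8, 9); dR² = 81
sL = 160/97 = 160/97
sR = 160/81 = 160/81
mL = 1/2·sL + 0·sR = 80/97
mR = -1/2·sL + 1/2·sR = 1280/7857

160/97 160/81 80/97 1280/7857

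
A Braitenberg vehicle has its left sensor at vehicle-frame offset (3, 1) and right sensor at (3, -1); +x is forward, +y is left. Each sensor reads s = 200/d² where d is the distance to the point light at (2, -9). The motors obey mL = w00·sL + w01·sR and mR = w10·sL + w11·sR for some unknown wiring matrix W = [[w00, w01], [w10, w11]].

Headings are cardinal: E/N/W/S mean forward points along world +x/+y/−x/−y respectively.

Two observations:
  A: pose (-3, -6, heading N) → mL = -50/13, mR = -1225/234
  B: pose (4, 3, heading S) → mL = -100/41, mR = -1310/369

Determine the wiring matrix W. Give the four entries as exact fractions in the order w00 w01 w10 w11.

obs A: pose=(-3,-6,N) → sL=25/9, sR=50/13, mL=-50/13, mR=-1225/234
obs B: pose=(4,3,S) → sL=20/9, sR=100/41, mL=-100/41, mR=-1310/369
sensor matrix S = [[25/9, 50/13], [20/9, 100/41]]; det S = -8500/4797
solve [mL_A; mL_B] = S·[w00; w01] and [mR_A; mR_B] = S·[w10; w11]:
  w00 = 0, w01 = -1, w10 = -1/2, w11 = -1

0 -1 -1/2 -1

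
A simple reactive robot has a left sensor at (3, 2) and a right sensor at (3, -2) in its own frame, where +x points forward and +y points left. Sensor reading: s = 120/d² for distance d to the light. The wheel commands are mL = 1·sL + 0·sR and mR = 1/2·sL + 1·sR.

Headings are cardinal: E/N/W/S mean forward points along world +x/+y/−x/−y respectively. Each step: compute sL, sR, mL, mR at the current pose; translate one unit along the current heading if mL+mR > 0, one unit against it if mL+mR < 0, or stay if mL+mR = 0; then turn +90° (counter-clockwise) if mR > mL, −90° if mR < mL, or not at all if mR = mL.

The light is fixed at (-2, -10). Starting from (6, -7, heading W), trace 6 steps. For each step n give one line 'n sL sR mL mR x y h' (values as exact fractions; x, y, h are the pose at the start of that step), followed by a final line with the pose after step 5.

0 60/13 12/5 60/13 306/65 6 -7 W
1 40/27 24/5 40/27 748/135 5 -7 S
2 30/29 6/5 30/29 249/145 5 -8 E
3 120/61 24/25 120/61 2964/1525 6 -8 N
4 60/73 60/61 60/73 6210/4453 6 -7 E
5 24/17 120/157 24/17 3924/2669 7 -7 N
final 7 -6 W

n=0: pose=(6,-7,W); sL=60/13, sR=12/5; mL=60/13, mR=306/65; mL+mR=606/65 → advance +1; mR−mL=6/65 → turn +1·90°
n=1: pose=(5,-7,S); sL=40/27, sR=24/5; mL=40/27, mR=748/135; mL+mR=316/45 → advance +1; mR−mL=548/135 → turn +1·90°
n=2: pose=(5,-8,E); sL=30/29, sR=6/5; mL=30/29, mR=249/145; mL+mR=399/145 → advance +1; mR−mL=99/145 → turn +1·90°
n=3: pose=(6,-8,N); sL=120/61, sR=24/25; mL=120/61, mR=2964/1525; mL+mR=5964/1525 → advance +1; mR−mL=-36/1525 → turn -1·90°
n=4: pose=(6,-7,E); sL=60/73, sR=60/61; mL=60/73, mR=6210/4453; mL+mR=9870/4453 → advance +1; mR−mL=2550/4453 → turn +1·90°
n=5: pose=(7,-7,N); sL=24/17, sR=120/157; mL=24/17, mR=3924/2669; mL+mR=7692/2669 → advance +1; mR−mL=156/2669 → turn +1·90°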